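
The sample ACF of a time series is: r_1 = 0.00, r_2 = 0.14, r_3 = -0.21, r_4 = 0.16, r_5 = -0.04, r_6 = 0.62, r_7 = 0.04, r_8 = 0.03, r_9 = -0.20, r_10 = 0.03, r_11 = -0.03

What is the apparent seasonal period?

The largest autocorrelation is r_6 = 0.62; the remaining lags stay at or below 0.16.
The dominant spike at lag 6 indicates a seasonal period of 6.

6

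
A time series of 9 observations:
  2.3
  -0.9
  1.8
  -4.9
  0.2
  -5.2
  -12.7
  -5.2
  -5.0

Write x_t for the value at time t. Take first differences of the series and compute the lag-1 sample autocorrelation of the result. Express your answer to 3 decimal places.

-0.481

First differences Δx: -3.2, 2.7, -6.7, 5.1, -5.4, -7.5, 7.5, 0.2
Mean of differences = -0.9125
Numerator Σ(Δx_t−Δx̄)(Δx_{t+1}−Δx̄) = -107.4464
Denominator Σ(Δx_t−Δx̄)² = 223.4688
r_1(Δx) = -107.4464 / 223.4688 = -0.481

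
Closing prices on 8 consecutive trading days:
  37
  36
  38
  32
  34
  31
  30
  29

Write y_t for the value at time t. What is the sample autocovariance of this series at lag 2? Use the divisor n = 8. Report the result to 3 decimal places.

Mean ȳ = (37 + 36 + 38 + 32 + 34 + 31 + 30 + 29)/8 = 33.3750
Deviations: 3.6250, 2.6250, 4.6250, -1.3750, 0.6250, -2.3750, -3.3750, -4.3750
Σ_{t=1}^{6}(y_t−ȳ)(y_{t+2}−ȳ) = 27.5938
γ_2 = 27.5938 / 8 = 3.449

3.449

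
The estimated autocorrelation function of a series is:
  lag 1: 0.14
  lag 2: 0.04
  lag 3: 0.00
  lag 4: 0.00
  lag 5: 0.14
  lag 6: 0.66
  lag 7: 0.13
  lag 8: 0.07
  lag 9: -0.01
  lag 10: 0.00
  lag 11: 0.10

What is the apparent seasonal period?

The largest autocorrelation is r_6 = 0.66; the remaining lags stay at or below 0.14.
The dominant spike at lag 6 indicates a seasonal period of 6.

6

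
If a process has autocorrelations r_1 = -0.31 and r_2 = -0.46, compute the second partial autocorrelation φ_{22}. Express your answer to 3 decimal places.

φ_{22} = (r_2 − r_1²) / (1 − r_1²)
r_1² = (-0.31)² = 0.0961
Numerator = -0.46 − 0.0961 = -0.5561; denominator = 1 − 0.0961 = 0.9039
φ_{22} = -0.5561 / 0.9039 = -0.615

-0.615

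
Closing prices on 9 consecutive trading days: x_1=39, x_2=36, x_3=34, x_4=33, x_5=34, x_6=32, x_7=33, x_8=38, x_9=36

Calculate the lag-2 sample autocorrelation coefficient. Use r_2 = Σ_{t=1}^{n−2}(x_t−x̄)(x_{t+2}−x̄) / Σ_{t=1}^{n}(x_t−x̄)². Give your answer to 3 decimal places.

Mean x̄ = (39 + 36 + 34 + 33 + 34 + 32 + 33 + 38 + 36)/9 = 35.0000
Σ(x_t−x̄)(x_{t+2}−x̄) = (-4.0000) + (-2.0000) + (1.0000) + (6.0000) + (2.0000) + (-9.0000) + (-2.0000) = -8.0000
Denominator Σ(x_t−x̄)² = 46.0000
r_2 = -8.0000 / 46.0000 = -0.174

-0.174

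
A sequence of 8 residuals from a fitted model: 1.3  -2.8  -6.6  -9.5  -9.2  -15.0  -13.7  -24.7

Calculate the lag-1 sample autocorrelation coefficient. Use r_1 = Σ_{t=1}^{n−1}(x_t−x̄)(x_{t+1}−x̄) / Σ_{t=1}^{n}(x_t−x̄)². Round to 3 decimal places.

0.396

Mean x̄ = (1.3 − 2.8 − 6.6 − 9.5 − 9.2 − 15.0 − 13.7 − 24.7)/8 = -10.0250
Σ(x_t−x̄)(x_{t+1}−x̄) = (81.8231) + (24.7456) + (1.7981) + (0.4331) + (-4.1044) + (18.2831) + (53.9306) = 176.9094
Denominator Σ(x_t−x̄)² = 446.7550
r_1 = 176.9094 / 446.7550 = 0.396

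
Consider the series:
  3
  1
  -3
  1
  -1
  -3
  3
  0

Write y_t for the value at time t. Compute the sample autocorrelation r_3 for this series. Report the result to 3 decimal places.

0.359

Mean ȳ = (3 + 1 − 3 + 1 − 1 − 3 + 3 + 0)/8 = 0.1250
Deviations from mean: 2.8750, 0.8750, -3.1250, 0.8750, -1.1250, -3.1250, 2.8750, -0.1250
Σ(y_t−ȳ)(y_{t+3}−ȳ) = (2.5156) + (-0.9844) + (9.7656) + (2.5156) + (0.1406) = 13.9531
Denominator Σ(y_t−ȳ)² = 38.8750
r_3 = 13.9531 / 38.8750 = 0.359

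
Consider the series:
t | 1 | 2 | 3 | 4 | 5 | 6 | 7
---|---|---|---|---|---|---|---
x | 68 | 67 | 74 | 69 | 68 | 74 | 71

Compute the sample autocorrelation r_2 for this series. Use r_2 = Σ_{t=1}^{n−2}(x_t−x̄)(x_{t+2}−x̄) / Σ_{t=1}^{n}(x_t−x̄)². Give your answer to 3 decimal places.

Mean x̄ = (68 + 67 + 74 + 69 + 68 + 74 + 71)/7 = 70.1429
Σ(x_t−x̄)(x_{t+2}−x̄) = (-8.2653) + (3.5918) + (-8.2653) + (-4.4082) + (-1.8367) = -19.1837
Denominator Σ(x_t−x̄)² = 50.8571
r_2 = -19.1837 / 50.8571 = -0.377

-0.377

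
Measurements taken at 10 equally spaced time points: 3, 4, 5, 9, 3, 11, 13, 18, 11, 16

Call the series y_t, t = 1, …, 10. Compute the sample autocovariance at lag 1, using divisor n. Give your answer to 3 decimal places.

11.331

Mean ȳ = (3 + 4 + 5 + 9 + 3 + 11 + 13 + 18 + 11 + 16)/10 = 9.3000
Σ_{t=1}^{9}(y_t−ȳ)(y_{t+1}−ȳ) = 113.3100
γ_1 = 113.3100 / 10 = 11.331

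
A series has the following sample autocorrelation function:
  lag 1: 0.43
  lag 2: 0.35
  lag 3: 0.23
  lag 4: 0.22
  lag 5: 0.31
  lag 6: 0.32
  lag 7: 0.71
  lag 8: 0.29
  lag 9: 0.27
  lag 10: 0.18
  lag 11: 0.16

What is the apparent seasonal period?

The largest autocorrelation is r_7 = 0.71; the remaining lags stay at or below 0.43. The elevated value at lag 1 (0.43), dropping to 0.35 at lag 2, reflects decaying short-term dependence rather than seasonality.
The dominant spike at lag 7 indicates a seasonal period of 7.

7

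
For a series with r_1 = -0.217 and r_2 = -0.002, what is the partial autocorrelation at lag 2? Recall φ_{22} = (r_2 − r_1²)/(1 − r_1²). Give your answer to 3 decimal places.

φ_{22} = (r_2 − r_1²) / (1 − r_1²)
r_1² = (-0.217)² = 0.047089
Numerator = -0.002 − 0.0471 = -0.0491; denominator = 1 − 0.0471 = 0.9529
φ_{22} = -0.0491 / 0.9529 = -0.052

-0.052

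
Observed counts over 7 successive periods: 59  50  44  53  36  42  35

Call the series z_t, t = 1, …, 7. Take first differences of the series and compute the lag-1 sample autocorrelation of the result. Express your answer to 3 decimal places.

-0.725

First differences Δz: -9, -6, 9, -17, 6, -7
Mean of differences = -4.0000
Numerator Σ(Δz_t−Δz̄)(Δz_{t+1}−Δz̄) = -345.0000
Denominator Σ(Δz_t−Δz̄)² = 476.0000
r_1(Δz) = -345.0000 / 476.0000 = -0.725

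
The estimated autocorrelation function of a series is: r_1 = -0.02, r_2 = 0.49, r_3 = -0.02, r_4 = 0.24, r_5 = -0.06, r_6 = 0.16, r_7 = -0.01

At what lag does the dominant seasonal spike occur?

2

The largest autocorrelation is r_2 = 0.49, with weaker echoes at lags 4 (0.24) and 6 (0.16); the remaining lags stay at or below -0.01.
The dominant spike at lag 2 indicates a seasonal period of 2.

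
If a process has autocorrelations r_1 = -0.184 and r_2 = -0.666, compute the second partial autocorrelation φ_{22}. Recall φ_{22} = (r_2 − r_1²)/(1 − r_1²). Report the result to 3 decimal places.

-0.724

φ_{22} = (r_2 − r_1²) / (1 − r_1²)
r_1² = (-0.184)² = 0.033856
Numerator = -0.666 − 0.0339 = -0.6999; denominator = 1 − 0.0339 = 0.9661
φ_{22} = -0.6999 / 0.9661 = -0.724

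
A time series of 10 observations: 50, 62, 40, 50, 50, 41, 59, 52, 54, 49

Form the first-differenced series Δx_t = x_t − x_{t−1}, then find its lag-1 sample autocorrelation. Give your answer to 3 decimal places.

First differences Δx: 12, -22, 10, 0, -9, 18, -7, 2, -5
Mean of differences = -0.1111
Numerator Σ(Δx_t−Δx̄)(Δx_{t+1}−Δx̄) = -796.9012
Denominator Σ(Δx_t−Δx̄)² = 1210.8889
r_1(Δx) = -796.9012 / 1210.8889 = -0.658

-0.658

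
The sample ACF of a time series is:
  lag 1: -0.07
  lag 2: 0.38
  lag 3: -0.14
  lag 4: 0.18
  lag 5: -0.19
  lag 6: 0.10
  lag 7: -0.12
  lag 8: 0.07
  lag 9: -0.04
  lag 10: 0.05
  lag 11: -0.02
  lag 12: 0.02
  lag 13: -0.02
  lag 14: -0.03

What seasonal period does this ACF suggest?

2

The largest autocorrelation is r_2 = 0.38, with a weaker echo at lag 4 (0.18); the remaining lags stay at or below 0.10.
The dominant spike at lag 2 indicates a seasonal period of 2.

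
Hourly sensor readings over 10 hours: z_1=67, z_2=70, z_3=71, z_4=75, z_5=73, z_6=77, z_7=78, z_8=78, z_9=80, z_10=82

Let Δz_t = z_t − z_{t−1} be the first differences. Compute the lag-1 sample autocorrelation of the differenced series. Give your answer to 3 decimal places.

First differences Δz: 3, 1, 4, -2, 4, 1, 0, 2, 2
Mean of differences = 1.6667
Numerator Σ(Δz_t−Δz̄)(Δz_{t+1}−Δz̄) = -20.4444
Denominator Σ(Δz_t−Δz̄)² = 30.0000
r_1(Δz) = -20.4444 / 30.0000 = -0.681

-0.681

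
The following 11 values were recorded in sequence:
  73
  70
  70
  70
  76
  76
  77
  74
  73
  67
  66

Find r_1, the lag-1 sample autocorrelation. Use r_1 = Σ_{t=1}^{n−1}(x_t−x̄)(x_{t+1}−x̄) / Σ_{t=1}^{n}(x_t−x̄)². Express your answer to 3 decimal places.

Mean x̄ = (73 + 70 + 70 + 70 + 76 + 76 + 77 + 74 + 73 + 67 + 66)/11 = 72.0000
Numerator Σ_{t=1}^{10}(x_t−x̄)(x_{t+1}−x̄) = 71.0000
Denominator Σ(x_t−x̄)² = 136.0000
r_1 = 71.0000 / 136.0000 = 0.522

0.522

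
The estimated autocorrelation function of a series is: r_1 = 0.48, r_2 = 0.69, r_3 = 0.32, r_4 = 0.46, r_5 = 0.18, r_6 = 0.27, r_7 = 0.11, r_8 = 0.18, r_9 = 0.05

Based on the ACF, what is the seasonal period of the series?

The largest autocorrelation is r_2 = 0.69; the remaining lags stay at or below 0.48.
The dominant spike at lag 2 indicates a seasonal period of 2.

2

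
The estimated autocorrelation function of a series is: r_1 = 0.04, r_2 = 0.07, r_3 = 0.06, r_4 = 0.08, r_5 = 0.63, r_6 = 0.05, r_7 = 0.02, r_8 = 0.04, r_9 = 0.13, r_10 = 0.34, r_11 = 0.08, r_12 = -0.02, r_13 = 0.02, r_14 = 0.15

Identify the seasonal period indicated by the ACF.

The largest autocorrelation is r_5 = 0.63, with a weaker echo at lag 10 (0.34); the remaining lags stay at or below 0.15.
The dominant spike at lag 5 indicates a seasonal period of 5.

5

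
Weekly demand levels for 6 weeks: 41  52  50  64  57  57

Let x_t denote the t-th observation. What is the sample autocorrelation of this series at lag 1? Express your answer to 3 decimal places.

0.119

Mean x̄ = (41 + 52 + 50 + 64 + 57 + 57)/6 = 53.5000
Deviations from mean: -12.5000, -1.5000, -3.5000, 10.5000, 3.5000, 3.5000
Σ(x_t−x̄)(x_{t+1}−x̄) = (18.7500) + (5.2500) + (-36.7500) + (36.7500) + (12.2500) = 36.2500
Denominator Σ(x_t−x̄)² = 305.5000
r_1 = 36.2500 / 305.5000 = 0.119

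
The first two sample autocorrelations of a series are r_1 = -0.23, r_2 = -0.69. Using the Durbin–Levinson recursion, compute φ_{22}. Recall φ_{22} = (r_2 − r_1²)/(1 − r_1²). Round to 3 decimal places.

φ_{22} = (r_2 − r_1²) / (1 − r_1²)
r_1² = (-0.23)² = 0.0529
Numerator = -0.69 − 0.0529 = -0.7429; denominator = 1 − 0.0529 = 0.9471
φ_{22} = -0.7429 / 0.9471 = -0.784

-0.784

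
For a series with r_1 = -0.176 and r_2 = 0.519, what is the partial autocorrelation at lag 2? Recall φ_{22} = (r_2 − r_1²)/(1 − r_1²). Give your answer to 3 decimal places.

0.504

φ_{22} = (r_2 − r_1²) / (1 − r_1²)
r_1² = (-0.176)² = 0.030976
Numerator = 0.519 − 0.0310 = 0.4880; denominator = 1 − 0.0310 = 0.9690
φ_{22} = 0.4880 / 0.9690 = 0.504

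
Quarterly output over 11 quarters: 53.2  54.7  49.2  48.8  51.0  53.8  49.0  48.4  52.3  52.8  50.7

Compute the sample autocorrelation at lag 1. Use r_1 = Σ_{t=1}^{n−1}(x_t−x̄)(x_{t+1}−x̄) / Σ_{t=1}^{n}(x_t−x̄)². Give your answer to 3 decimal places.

Mean x̄ = (53.2 + 54.7 + 49.2 + 48.8 + 51.0 + 53.8 + 49.0 + 48.4 + 52.3 + 52.8 + 50.7)/11 = 51.2636
Numerator Σ_{t=1}^{10}(x_t−x̄)(x_{t+1}−x̄) = 3.1269
Denominator Σ(x_t−x̄)² = 49.4655
r_1 = 3.1269 / 49.4655 = 0.063

0.063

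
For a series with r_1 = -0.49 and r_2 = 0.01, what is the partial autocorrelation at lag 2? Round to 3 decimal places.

-0.303

φ_{22} = (r_2 − r_1²) / (1 − r_1²)
r_1² = (-0.49)² = 0.2401
Numerator = 0.01 − 0.2401 = -0.2301; denominator = 1 − 0.2401 = 0.7599
φ_{22} = -0.2301 / 0.7599 = -0.303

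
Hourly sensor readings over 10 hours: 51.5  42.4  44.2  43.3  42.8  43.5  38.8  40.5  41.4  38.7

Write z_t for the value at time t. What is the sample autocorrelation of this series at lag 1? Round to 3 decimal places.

Mean z̄ = (51.5 + 42.4 + 44.2 + 43.3 + 42.8 + 43.5 + 38.8 + 40.5 + 41.4 + 38.7)/10 = 42.7100
Numerator Σ_{t=1}^{9}(z_t−z̄)(z_{t+1}−z̄) = 11.5169
Denominator Σ(z_t−z̄)² = 118.5290
r_1 = 11.5169 / 118.5290 = 0.097

0.097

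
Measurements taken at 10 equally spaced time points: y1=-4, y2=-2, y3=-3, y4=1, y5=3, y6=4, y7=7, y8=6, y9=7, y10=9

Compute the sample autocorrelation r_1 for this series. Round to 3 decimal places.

Mean ȳ = (-4 − 2 − 3 + 1 + 3 + 4 + 7 + 6 + 7 + 9)/10 = 2.8000
Numerator Σ_{t=1}^{9}(y_t−ȳ)(y_{t+1}−ȳ) = 128.7600
Denominator Σ(y_t−ȳ)² = 191.6000
r_1 = 128.7600 / 191.6000 = 0.672

0.672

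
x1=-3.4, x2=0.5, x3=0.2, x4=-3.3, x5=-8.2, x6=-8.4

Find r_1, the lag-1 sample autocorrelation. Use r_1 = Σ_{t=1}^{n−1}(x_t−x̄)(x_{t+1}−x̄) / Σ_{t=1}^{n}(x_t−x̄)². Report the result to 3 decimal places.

0.515

Mean x̄ = (-3.4 + 0.5 + 0.2 − 3.3 − 8.2 − 8.4)/6 = -3.7667
Numerator Σ_{t=1}^{5}(x_t−x̄)(x_{t+1}−x̄) = 38.8122
Denominator Σ(x_t−x̄)² = 75.4133
r_1 = 38.8122 / 75.4133 = 0.515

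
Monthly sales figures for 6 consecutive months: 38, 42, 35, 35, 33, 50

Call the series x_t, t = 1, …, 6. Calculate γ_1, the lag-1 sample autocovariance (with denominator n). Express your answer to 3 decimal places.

-7.144

Mean x̄ = (38 + 42 + 35 + 35 + 33 + 50)/6 = 38.8333
Deviations: -0.8333, 3.1667, -3.8333, -3.8333, -5.8333, 11.1667
Σ_{t=1}^{5}(x_t−x̄)(x_{t+1}−x̄) = -42.8611
γ_1 = -42.8611 / 6 = -7.144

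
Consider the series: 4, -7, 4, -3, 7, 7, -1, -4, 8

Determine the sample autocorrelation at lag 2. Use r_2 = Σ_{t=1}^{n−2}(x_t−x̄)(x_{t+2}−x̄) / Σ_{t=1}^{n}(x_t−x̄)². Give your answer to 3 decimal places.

-0.114

Mean x̄ = (4 − 7 + 4 − 3 + 7 + 7 − 1 − 4 + 8)/9 = 1.6667
Σ(x_t−x̄)(x_{t+2}−x̄) = (5.4444) + (40.4444) + (12.4444) + (-24.8889) + (-14.2222) + (-30.2222) + (-16.8889) = -27.8889
Denominator Σ(x_t−x̄)² = 244.0000
r_2 = -27.8889 / 244.0000 = -0.114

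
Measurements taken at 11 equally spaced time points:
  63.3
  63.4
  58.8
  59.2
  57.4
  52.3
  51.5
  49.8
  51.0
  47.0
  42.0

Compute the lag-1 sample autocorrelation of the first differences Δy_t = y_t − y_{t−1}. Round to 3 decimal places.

-0.287

First differences Δy: 0.1, -4.6, 0.4, -1.8, -5.1, -0.8, -1.7, 1.2, -4.0, -5.0
Mean of differences = -2.1300
Numerator Σ(Δy_t−Δȳ)(Δy_{t+1}−Δȳ) = -14.7089
Denominator Σ(Δy_t−Δȳ)² = 51.1810
r_1(Δy) = -14.7089 / 51.1810 = -0.287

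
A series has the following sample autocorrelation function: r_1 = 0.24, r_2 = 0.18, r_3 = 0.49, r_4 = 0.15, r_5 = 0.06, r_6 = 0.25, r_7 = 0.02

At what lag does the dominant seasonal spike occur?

The largest autocorrelation is r_3 = 0.49, with a weaker echo at lag 6 (0.25); the remaining lags stay at or below 0.24. The elevated value at lag 1 (0.24), dropping to 0.18 at lag 2, reflects decaying short-term dependence rather than seasonality.
The dominant spike at lag 3 indicates a seasonal period of 3.

3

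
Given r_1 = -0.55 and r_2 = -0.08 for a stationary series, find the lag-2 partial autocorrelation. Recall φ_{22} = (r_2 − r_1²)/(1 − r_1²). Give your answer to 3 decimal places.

φ_{22} = (r_2 − r_1²) / (1 − r_1²)
r_1² = (-0.55)² = 0.3025
Numerator = -0.08 − 0.3025 = -0.3825; denominator = 1 − 0.3025 = 0.6975
φ_{22} = -0.3825 / 0.6975 = -0.548

-0.548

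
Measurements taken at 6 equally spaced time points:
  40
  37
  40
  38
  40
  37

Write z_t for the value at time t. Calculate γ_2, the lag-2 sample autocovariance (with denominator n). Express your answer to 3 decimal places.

0.963

Mean z̄ = (40 + 37 + 40 + 38 + 40 + 37)/6 = 38.6667
Deviations: 1.3333, -1.6667, 1.3333, -0.6667, 1.3333, -1.6667
Σ_{t=1}^{4}(z_t−z̄)(z_{t+2}−z̄) = 5.7778
γ_2 = 5.7778 / 6 = 0.963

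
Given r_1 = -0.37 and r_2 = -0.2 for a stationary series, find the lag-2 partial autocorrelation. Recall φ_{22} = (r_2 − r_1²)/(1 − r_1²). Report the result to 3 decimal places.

-0.390

φ_{22} = (r_2 − r_1²) / (1 − r_1²)
r_1² = (-0.37)² = 0.1369
Numerator = -0.2 − 0.1369 = -0.3369; denominator = 1 − 0.1369 = 0.8631
φ_{22} = -0.3369 / 0.8631 = -0.390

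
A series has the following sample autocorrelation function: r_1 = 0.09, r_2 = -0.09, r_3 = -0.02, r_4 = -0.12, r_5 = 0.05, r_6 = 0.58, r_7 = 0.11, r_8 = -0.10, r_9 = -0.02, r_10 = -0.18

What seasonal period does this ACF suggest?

The largest autocorrelation is r_6 = 0.58; the remaining lags stay at or below 0.11.
The dominant spike at lag 6 indicates a seasonal period of 6.

6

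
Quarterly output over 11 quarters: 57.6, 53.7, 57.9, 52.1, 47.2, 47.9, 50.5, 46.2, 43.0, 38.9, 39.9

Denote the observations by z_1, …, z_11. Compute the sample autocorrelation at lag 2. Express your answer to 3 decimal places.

0.349

Mean z̄ = (57.6 + 53.7 + 57.9 + 52.1 + 47.2 + 47.9 + 50.5 + 46.2 + 43.0 + 38.9 + 39.9)/11 = 48.6273
Numerator Σ_{t=1}^{9}(z_t−z̄)(z_{t+2}−z̄) = 146.3331
Denominator Σ(z_t−z̄)² = 418.7018
r_2 = 146.3331 / 418.7018 = 0.349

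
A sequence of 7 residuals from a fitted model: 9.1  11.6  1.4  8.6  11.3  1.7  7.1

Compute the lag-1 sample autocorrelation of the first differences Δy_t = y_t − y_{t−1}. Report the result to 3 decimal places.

First differences Δy: 2.5, -10.2, 7.2, 2.7, -9.6, 5.4
Mean of differences = -0.3333
Numerator Σ(Δy_t−Δȳ)(Δy_{t+1}−Δȳ) = -160.6711
Denominator Σ(Δy_t−Δȳ)² = 290.0733
r_1(Δy) = -160.6711 / 290.0733 = -0.554

-0.554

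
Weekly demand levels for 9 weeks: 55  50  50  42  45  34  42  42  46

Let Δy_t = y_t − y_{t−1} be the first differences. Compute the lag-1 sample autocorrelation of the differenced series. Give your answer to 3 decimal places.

-0.537

First differences Δy: -5, 0, -8, 3, -11, 8, 0, 4
Mean of differences = -1.1250
Numerator Σ(Δy_t−Δȳ)(Δy_{t+1}−Δȳ) = -155.2656
Denominator Σ(Δy_t−Δȳ)² = 288.8750
r_1(Δy) = -155.2656 / 288.8750 = -0.537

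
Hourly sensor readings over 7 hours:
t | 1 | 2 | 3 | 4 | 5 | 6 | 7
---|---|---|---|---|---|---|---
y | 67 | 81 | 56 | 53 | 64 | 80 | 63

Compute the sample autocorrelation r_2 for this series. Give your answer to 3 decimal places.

Mean ȳ = (67 + 81 + 56 + 53 + 64 + 80 + 63)/7 = 66.2857
Numerator Σ_{t=1}^{5}(y_t−ȳ)(y_{t+2}−ȳ) = -354.0204
Denominator Σ(y_t−ȳ)² = 703.4286
r_2 = -354.0204 / 703.4286 = -0.503

-0.503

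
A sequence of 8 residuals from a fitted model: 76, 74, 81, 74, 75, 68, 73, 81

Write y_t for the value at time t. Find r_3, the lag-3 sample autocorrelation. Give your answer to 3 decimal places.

Mean ȳ = (76 + 74 + 81 + 74 + 75 + 68 + 73 + 81)/8 = 75.2500
Deviations from mean: 0.7500, -1.2500, 5.7500, -1.2500, -0.2500, -7.2500, -2.2500, 5.7500
Numerator Σ_{t=1}^{5}(y_t−ȳ)(y_{t+3}−ȳ) = -40.9375
Denominator Σ(y_t−ȳ)² = 127.5000
r_3 = -40.9375 / 127.5000 = -0.321

-0.321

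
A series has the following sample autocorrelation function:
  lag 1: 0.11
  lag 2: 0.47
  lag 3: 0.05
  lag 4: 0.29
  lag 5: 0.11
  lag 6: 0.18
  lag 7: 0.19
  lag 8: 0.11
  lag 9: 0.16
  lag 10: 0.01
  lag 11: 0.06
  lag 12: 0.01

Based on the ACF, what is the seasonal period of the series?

The largest autocorrelation is r_2 = 0.47, with a weaker echo at lag 4 (0.29); the remaining lags stay at or below 0.19.
The dominant spike at lag 2 indicates a seasonal period of 2.

2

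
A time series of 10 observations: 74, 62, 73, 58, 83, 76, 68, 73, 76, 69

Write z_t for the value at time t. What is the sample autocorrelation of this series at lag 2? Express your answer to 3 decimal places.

Mean z̄ = (74 + 62 + 73 + 58 + 83 + 76 + 68 + 73 + 76 + 69)/10 = 71.2000
Numerator Σ_{t=1}^{8}(z_t−z̄)(z_{t+2}−z̄) = 35.9200
Denominator Σ(z_t−z̄)² = 473.6000
r_2 = 35.9200 / 473.6000 = 0.076

0.076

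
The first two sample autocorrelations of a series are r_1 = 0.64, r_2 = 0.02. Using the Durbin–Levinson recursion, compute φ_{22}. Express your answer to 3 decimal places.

-0.660

φ_{22} = (r_2 − r_1²) / (1 − r_1²)
r_1² = (0.64)² = 0.4096
Numerator = 0.02 − 0.4096 = -0.3896; denominator = 1 − 0.4096 = 0.5904
φ_{22} = -0.3896 / 0.5904 = -0.660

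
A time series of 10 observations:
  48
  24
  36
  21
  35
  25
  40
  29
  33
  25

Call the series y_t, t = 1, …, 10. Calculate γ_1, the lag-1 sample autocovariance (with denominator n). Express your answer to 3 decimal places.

-35.336

Mean ȳ = (48 + 24 + 36 + 21 + 35 + 25 + 40 + 29 + 33 + 25)/10 = 31.6000
Σ_{t=1}^{9}(y_t−ȳ)(y_{t+1}−ȳ) = -353.3600
γ_1 = -353.3600 / 10 = -35.336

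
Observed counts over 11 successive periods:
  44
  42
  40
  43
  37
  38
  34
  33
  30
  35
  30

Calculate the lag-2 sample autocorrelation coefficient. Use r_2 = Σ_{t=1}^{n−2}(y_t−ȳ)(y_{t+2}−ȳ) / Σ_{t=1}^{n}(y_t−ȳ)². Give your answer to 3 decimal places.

0.529

Mean ȳ = (44 + 42 + 40 + 43 + 37 + 38 + 34 + 33 + 30 + 35 + 30)/11 = 36.9091
Numerator Σ_{t=1}^{9}(y_t−ȳ)(y_{t+2}−ȳ) = 130.6198
Denominator Σ(y_t−ȳ)² = 246.9091
r_2 = 130.6198 / 246.9091 = 0.529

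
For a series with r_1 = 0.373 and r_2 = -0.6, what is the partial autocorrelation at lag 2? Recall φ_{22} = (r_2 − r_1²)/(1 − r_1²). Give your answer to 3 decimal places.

-0.859

φ_{22} = (r_2 − r_1²) / (1 − r_1²)
r_1² = (0.373)² = 0.139129
Numerator = -0.6 − 0.1391 = -0.7391; denominator = 1 − 0.1391 = 0.8609
φ_{22} = -0.7391 / 0.8609 = -0.859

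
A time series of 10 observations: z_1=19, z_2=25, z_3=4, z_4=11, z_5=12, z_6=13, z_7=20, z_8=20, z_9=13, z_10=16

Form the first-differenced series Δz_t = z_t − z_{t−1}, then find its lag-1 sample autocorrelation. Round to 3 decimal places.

-0.447

First differences Δz: 6, -21, 7, 1, 1, 7, 0, -7, 3
Mean of differences = -0.3333
Numerator Σ(Δz_t−Δz̄)(Δz_{t+1}−Δz̄) = -283.1111
Denominator Σ(Δz_t−Δz̄)² = 634.0000
r_1(Δz) = -283.1111 / 634.0000 = -0.447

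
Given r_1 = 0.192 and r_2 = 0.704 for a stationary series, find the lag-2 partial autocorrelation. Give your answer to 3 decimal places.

φ_{22} = (r_2 − r_1²) / (1 − r_1²)
r_1² = (0.192)² = 0.036864
Numerator = 0.704 − 0.0369 = 0.6671; denominator = 1 − 0.0369 = 0.9631
φ_{22} = 0.6671 / 0.9631 = 0.693

0.693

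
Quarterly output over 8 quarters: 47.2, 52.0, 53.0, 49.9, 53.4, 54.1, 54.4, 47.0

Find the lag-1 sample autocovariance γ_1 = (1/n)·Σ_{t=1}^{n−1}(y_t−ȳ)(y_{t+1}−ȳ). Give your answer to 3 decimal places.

Mean ȳ = (47.2 + 52.0 + 53.0 + 49.9 + 53.4 + 54.1 + 54.4 + 47.0)/8 = 51.3750
Σ_{t=1}^{7}(y_t−ȳ)(y_{t+1}−ȳ) = -6.4506
γ_1 = -6.4506 / 8 = -0.806

-0.806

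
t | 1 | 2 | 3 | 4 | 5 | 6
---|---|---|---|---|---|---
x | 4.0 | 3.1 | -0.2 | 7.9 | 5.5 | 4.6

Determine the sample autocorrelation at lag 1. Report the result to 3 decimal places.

Mean x̄ = (4.0 + 3.1 − 0.2 + 7.9 + 5.5 + 4.6)/6 = 4.1500
Deviations from mean: -0.1500, -1.0500, -4.3500, 3.7500, 1.3500, 0.4500
Numerator Σ_{t=1}^{5}(x_t−x̄)(x_{t+1}−x̄) = -5.9175
Denominator Σ(x_t−x̄)² = 36.1350
r_1 = -5.9175 / 36.1350 = -0.164

-0.164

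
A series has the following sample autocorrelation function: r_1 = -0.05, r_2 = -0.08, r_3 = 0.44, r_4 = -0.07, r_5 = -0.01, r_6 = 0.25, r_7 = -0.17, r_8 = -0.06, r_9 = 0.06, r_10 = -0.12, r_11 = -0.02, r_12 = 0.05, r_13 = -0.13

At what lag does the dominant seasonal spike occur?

3

The largest autocorrelation is r_3 = 0.44, with a weaker echo at lag 6 (0.25); the remaining lags stay at or below 0.06.
The dominant spike at lag 3 indicates a seasonal period of 3.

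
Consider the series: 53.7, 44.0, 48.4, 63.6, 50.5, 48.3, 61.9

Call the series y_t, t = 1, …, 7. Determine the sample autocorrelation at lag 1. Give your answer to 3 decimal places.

-0.221

Mean ȳ = (53.7 + 44.0 + 48.4 + 63.6 + 50.5 + 48.3 + 61.9)/7 = 52.9143
Deviations from mean: 0.7857, -8.9143, -4.5143, 10.6857, -2.4143, -4.6143, 8.9857
Numerator Σ_{t=1}^{6}(y_t−ȳ)(y_{t+1}−ȳ) = -71.1216
Denominator Σ(y_t−ȳ)² = 322.5086
r_1 = -71.1216 / 322.5086 = -0.221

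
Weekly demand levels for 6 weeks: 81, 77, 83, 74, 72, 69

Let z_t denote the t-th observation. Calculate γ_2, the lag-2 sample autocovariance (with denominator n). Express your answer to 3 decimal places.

3.167

Mean z̄ = (81 + 77 + 83 + 74 + 72 + 69)/6 = 76.0000
Deviations: 5.0000, 1.0000, 7.0000, -2.0000, -4.0000, -7.0000
Σ_{t=1}^{4}(z_t−z̄)(z_{t+2}−z̄) = 19.0000
γ_2 = 19.0000 / 6 = 3.167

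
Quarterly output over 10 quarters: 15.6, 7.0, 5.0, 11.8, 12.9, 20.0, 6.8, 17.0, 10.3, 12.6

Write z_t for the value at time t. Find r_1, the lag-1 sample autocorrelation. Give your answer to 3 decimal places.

Mean z̄ = (15.6 + 7.0 + 5.0 + 11.8 + 12.9 + 20.0 + 6.8 + 17.0 + 10.3 + 12.6)/10 = 11.9000
Numerator Σ_{t=1}^{9}(z_t−z̄)(z_{t+1}−z̄) = -52.2300
Denominator Σ(z_t−z̄)² = 207.0000
r_1 = -52.2300 / 207.0000 = -0.252

-0.252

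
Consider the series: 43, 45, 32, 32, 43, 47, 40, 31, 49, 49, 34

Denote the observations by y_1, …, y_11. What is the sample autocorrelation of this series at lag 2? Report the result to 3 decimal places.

Mean ȳ = (43 + 45 + 32 + 32 + 43 + 47 + 40 + 31 + 49 + 49 + 34)/11 = 40.4545
Numerator Σ_{t=1}^{9}(y_t−ȳ)(y_{t+2}−ȳ) = -339.6860
Denominator Σ(y_t−ȳ)² = 496.7273
r_2 = -339.6860 / 496.7273 = -0.684

-0.684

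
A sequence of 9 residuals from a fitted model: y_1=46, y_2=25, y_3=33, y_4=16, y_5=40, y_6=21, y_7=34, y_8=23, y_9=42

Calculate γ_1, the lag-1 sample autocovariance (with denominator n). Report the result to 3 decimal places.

Mean ȳ = (46 + 25 + 33 + 16 + 40 + 21 + 34 + 23 + 42)/9 = 31.1111
Σ_{t=1}^{8}(y_t−ȳ)(y_{t+1}−ȳ) = -496.2346
γ_1 = -496.2346 / 9 = -55.137

-55.137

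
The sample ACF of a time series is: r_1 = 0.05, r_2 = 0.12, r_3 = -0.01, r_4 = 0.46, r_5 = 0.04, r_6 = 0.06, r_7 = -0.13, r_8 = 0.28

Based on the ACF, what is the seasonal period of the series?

4

The largest autocorrelation is r_4 = 0.46, with a weaker echo at lag 8 (0.28); the remaining lags stay at or below 0.12.
The dominant spike at lag 4 indicates a seasonal period of 4.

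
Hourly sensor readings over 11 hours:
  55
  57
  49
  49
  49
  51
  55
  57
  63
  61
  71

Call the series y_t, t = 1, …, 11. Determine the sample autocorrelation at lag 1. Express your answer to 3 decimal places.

0.520

Mean ȳ = (55 + 57 + 49 + 49 + 49 + 51 + 55 + 57 + 63 + 61 + 71)/11 = 56.0909
Numerator Σ_{t=1}^{10}(y_t−ȳ)(y_{t+1}−ȳ) = 247.1736
Denominator Σ(y_t−ȳ)² = 474.9091
r_1 = 247.1736 / 474.9091 = 0.520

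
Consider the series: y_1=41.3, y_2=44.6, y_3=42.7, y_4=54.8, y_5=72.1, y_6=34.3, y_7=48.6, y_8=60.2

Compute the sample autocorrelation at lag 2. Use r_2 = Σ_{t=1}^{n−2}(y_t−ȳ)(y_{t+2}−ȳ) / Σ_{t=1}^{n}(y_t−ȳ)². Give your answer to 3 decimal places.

Mean ȳ = (41.3 + 44.6 + 42.7 + 54.8 + 72.1 + 34.3 + 48.6 + 60.2)/8 = 49.8250
Deviations from mean: -8.5250, -5.2250, -7.1250, 4.9750, 22.2750, -15.5250, -1.2250, 10.3750
Numerator Σ_{t=1}^{6}(y_t−ȳ)(y_{t+2}−ȳ) = -389.5588
Denominator Σ(y_t−ȳ)² = 1021.8350
r_2 = -389.5588 / 1021.8350 = -0.381

-0.381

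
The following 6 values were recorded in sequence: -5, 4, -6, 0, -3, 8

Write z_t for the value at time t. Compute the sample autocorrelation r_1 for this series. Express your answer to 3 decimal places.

-0.467

Mean z̄ = (-5 + 4 − 6 + 0 − 3 + 8)/6 = -0.3333
Deviations from mean: -4.6667, 4.3333, -5.6667, 0.3333, -2.6667, 8.3333
Σ(z_t−z̄)(z_{t+1}−z̄) = (-20.2222) + (-24.5556) + (-1.8889) + (-0.8889) + (-22.2222) = -69.7778
Denominator Σ(z_t−z̄)² = 149.3333
r_1 = -69.7778 / 149.3333 = -0.467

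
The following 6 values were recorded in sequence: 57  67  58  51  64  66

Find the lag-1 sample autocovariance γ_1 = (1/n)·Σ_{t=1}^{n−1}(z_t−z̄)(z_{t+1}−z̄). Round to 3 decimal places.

-4.875

Mean z̄ = (57 + 67 + 58 + 51 + 64 + 66)/6 = 60.5000
Deviations: -3.5000, 6.5000, -2.5000, -9.5000, 3.5000, 5.5000
Σ_{t=1}^{5}(z_t−z̄)(z_{t+1}−z̄) = -29.2500
γ_1 = -29.2500 / 6 = -4.875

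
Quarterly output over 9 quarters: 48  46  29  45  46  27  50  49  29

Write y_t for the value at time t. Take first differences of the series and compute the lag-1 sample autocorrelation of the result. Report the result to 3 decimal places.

First differences Δy: -2, -17, 16, 1, -19, 23, -1, -20
Mean of differences = -2.3750
Numerator Σ(Δy_t−Δȳ)(Δy_{t+1}−Δȳ) = -679.5156
Denominator Σ(Δy_t−Δȳ)² = 1795.8750
r_1(Δy) = -679.5156 / 1795.8750 = -0.378

-0.378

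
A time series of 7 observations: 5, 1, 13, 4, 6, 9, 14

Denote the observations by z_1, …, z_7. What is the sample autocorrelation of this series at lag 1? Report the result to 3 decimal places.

Mean z̄ = (5 + 1 + 13 + 4 + 6 + 9 + 14)/7 = 7.4286
Σ(z_t−z̄)(z_{t+1}−z̄) = (15.6122) + (-35.8163) + (-19.1020) + (4.8980) + (-2.2449) + (10.3265) = -26.3265
Denominator Σ(z_t−z̄)² = 137.7143
r_1 = -26.3265 / 137.7143 = -0.191

-0.191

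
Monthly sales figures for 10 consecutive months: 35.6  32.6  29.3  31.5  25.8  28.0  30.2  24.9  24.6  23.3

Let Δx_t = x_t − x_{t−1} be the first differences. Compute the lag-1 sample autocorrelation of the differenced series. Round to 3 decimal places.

-0.501

First differences Δx: -3.0, -3.3, 2.2, -5.7, 2.2, 2.2, -5.3, -0.3, -1.3
Mean of differences = -1.3667
Numerator Σ(Δx_t−Δx̄)(Δx_{t+1}−Δx̄) = -40.0811
Denominator Σ(Δx_t−Δx̄)² = 79.9600
r_1(Δx) = -40.0811 / 79.9600 = -0.501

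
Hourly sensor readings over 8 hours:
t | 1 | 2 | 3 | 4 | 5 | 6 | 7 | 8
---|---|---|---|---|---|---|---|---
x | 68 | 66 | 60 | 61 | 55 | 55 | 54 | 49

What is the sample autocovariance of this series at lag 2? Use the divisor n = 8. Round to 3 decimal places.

8.500

Mean x̄ = (68 + 66 + 60 + 61 + 55 + 55 + 54 + 49)/8 = 58.5000
Deviations: 9.5000, 7.5000, 1.5000, 2.5000, -3.5000, -3.5000, -4.5000, -9.5000
Σ_{t=1}^{6}(x_t−x̄)(x_{t+2}−x̄) = 68.0000
γ_2 = 68.0000 / 8 = 8.500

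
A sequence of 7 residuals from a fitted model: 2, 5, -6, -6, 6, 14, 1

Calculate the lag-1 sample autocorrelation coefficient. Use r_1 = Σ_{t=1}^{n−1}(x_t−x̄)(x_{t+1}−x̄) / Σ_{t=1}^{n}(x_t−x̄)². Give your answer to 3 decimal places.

0.145

Mean x̄ = (2 + 5 − 6 − 6 + 6 + 14 + 1)/7 = 2.2857
Σ(x_t−x̄)(x_{t+1}−x̄) = (-0.7755) + (-22.4898) + (68.6531) + (-30.7755) + (43.5102) + (-15.0612) = 43.0612
Denominator Σ(x_t−x̄)² = 297.4286
r_1 = 43.0612 / 297.4286 = 0.145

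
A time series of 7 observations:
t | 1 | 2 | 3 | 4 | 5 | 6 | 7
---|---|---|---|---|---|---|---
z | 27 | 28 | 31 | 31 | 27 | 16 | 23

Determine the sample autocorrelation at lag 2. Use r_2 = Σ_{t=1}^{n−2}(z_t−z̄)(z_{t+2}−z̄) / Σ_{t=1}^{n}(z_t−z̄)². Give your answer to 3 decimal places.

Mean z̄ = (27 + 28 + 31 + 31 + 27 + 16 + 23)/7 = 26.1429
Deviations from mean: 0.8571, 1.8571, 4.8571, 4.8571, 0.8571, -10.1429, -3.1429
Σ(z_t−z̄)(z_{t+2}−z̄) = (4.1633) + (9.0204) + (4.1633) + (-49.2653) + (-2.6939) = -34.6122
Denominator Σ(z_t−z̄)² = 164.8571
r_2 = -34.6122 / 164.8571 = -0.210

-0.210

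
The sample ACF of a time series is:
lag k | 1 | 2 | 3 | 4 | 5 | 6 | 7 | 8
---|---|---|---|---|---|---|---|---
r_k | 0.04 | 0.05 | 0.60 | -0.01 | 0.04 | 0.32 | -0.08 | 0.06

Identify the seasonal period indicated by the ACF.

The largest autocorrelation is r_3 = 0.60, with a weaker echo at lag 6 (0.32); the remaining lags stay at or below 0.06.
The dominant spike at lag 3 indicates a seasonal period of 3.

3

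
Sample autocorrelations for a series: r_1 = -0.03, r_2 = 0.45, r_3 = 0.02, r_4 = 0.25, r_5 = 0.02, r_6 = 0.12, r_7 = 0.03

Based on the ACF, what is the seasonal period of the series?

2

The largest autocorrelation is r_2 = 0.45, with a weaker echo at lag 4 (0.25); the remaining lags stay at or below 0.12.
The dominant spike at lag 2 indicates a seasonal period of 2.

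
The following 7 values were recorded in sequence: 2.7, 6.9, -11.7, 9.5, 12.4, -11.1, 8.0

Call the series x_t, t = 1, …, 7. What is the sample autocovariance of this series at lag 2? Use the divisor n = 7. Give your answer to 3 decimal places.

Mean x̄ = (2.7 + 6.9 − 11.7 + 9.5 + 12.4 − 11.1 + 8.0)/7 = 2.3857
Σ_{t=1}^{5}(x_t−x̄)(x_{t+2}−x̄) = -153.0876
γ_2 = -153.0876 / 7 = -21.870

-21.870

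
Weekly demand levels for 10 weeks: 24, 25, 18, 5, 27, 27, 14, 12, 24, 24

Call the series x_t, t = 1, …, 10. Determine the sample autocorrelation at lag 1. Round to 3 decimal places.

-0.052

Mean x̄ = (24 + 25 + 18 + 5 + 27 + 27 + 14 + 12 + 24 + 24)/10 = 20.0000
Numerator Σ_{t=1}^{9}(x_t−x̄)(x_{t+1}−x̄) = -26.0000
Denominator Σ(x_t−x̄)² = 500.0000
r_1 = -26.0000 / 500.0000 = -0.052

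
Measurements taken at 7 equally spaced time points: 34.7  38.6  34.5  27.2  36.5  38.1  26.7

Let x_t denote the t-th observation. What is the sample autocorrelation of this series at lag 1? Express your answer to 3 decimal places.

Mean x̄ = (34.7 + 38.6 + 34.5 + 27.2 + 36.5 + 38.1 + 26.7)/7 = 33.7571
Numerator Σ_{t=1}^{6}(x_t−x̄)(x_{t+1}−x̄) = -33.4290
Denominator Σ(x_t−x̄)² = 144.0771
r_1 = -33.4290 / 144.0771 = -0.232

-0.232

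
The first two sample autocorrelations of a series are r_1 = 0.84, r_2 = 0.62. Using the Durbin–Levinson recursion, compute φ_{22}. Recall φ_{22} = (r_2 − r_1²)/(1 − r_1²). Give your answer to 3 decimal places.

φ_{22} = (r_2 − r_1²) / (1 − r_1²)
r_1² = (0.84)² = 0.7056
Numerator = 0.62 − 0.7056 = -0.0856; denominator = 1 − 0.7056 = 0.2944
φ_{22} = -0.0856 / 0.2944 = -0.291

-0.291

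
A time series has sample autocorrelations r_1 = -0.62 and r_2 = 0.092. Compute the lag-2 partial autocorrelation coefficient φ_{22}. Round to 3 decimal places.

-0.475

φ_{22} = (r_2 − r_1²) / (1 − r_1²)
r_1² = (-0.62)² = 0.3844
Numerator = 0.092 − 0.3844 = -0.2924; denominator = 1 − 0.3844 = 0.6156
φ_{22} = -0.2924 / 0.6156 = -0.475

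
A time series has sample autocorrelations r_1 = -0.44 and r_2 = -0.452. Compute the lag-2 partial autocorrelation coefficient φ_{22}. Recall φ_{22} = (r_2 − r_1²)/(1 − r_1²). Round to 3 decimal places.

φ_{22} = (r_2 − r_1²) / (1 − r_1²)
r_1² = (-0.44)² = 0.1936
Numerator = -0.452 − 0.1936 = -0.6456; denominator = 1 − 0.1936 = 0.8064
φ_{22} = -0.6456 / 0.8064 = -0.801

-0.801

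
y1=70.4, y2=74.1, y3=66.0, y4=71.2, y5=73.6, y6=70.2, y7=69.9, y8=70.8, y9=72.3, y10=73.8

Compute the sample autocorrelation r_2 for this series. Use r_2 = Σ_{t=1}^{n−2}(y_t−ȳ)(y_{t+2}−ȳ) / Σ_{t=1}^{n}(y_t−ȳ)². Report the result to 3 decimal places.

-0.253

Mean ȳ = (70.4 + 74.1 + 66.0 + 71.2 + 73.6 + 70.2 + 69.9 + 70.8 + 72.3 + 73.8)/10 = 71.2300
Numerator Σ_{t=1}^{8}(y_t−ȳ)(y_{t+2}−ȳ) = -13.3468
Denominator Σ(y_t−ȳ)² = 52.6610
r_2 = -13.3468 / 52.6610 = -0.253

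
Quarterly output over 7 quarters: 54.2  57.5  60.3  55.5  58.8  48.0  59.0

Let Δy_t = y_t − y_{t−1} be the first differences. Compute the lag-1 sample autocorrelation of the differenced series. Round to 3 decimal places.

-0.585

First differences Δy: 3.3, 2.8, -4.8, 3.3, -10.8, 11.0
Mean of differences = 0.8000
Numerator Σ(Δy_t−Δȳ)(Δy_{t+1}−Δȳ) = -167.5200
Denominator Σ(Δy_t−Δȳ)² = 286.4600
r_1(Δy) = -167.5200 / 286.4600 = -0.585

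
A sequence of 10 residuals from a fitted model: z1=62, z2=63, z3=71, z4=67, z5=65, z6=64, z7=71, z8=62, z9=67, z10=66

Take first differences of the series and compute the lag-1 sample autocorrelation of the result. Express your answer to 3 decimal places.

First differences Δz: 1, 8, -4, -2, -1, 7, -9, 5, -1
Mean of differences = 0.4444
Numerator Σ(Δz_t−Δz̄)(Δz_{t+1}−Δz̄) = -135.9753
Denominator Σ(Δz_t−Δz̄)² = 240.2222
r_1(Δz) = -135.9753 / 240.2222 = -0.566

-0.566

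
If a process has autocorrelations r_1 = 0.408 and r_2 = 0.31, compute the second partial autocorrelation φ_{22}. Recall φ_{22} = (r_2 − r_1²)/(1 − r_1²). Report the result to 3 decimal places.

φ_{22} = (r_2 − r_1²) / (1 − r_1²)
r_1² = (0.408)² = 0.166464
Numerator = 0.31 − 0.1665 = 0.1435; denominator = 1 − 0.1665 = 0.8335
φ_{22} = 0.1435 / 0.8335 = 0.172

0.172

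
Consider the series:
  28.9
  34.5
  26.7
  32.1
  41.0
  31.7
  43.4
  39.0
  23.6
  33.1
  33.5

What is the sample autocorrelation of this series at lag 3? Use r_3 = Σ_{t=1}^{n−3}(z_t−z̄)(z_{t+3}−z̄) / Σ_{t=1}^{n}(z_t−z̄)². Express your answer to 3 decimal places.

Mean z̄ = (28.9 + 34.5 + 26.7 + 32.1 + 41.0 + 31.7 + 43.4 + 39.0 + 23.6 + 33.1 + 33.5)/11 = 33.4091
Numerator Σ_{t=1}^{8}(z_t−z̄)(z_{t+3}−z̄) = 69.1961
Denominator Σ(z_t−z̄)² = 356.1891
r_3 = 69.1961 / 356.1891 = 0.194

0.194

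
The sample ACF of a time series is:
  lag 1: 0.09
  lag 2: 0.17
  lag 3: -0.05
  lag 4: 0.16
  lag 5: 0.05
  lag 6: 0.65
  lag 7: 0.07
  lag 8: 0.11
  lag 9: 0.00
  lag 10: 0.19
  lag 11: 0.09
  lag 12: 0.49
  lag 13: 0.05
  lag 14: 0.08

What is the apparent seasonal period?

6

The largest autocorrelation is r_6 = 0.65, with a weaker echo at lag 12 (0.49); the remaining lags stay at or below 0.19.
The dominant spike at lag 6 indicates a seasonal period of 6.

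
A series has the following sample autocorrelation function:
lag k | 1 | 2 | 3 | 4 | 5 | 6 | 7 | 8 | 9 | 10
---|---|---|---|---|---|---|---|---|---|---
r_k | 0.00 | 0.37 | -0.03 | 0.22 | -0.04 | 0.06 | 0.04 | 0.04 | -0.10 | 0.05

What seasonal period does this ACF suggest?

The largest autocorrelation is r_2 = 0.37, with a weaker echo at lag 4 (0.22); the remaining lags stay at or below 0.06.
The dominant spike at lag 2 indicates a seasonal period of 2.

2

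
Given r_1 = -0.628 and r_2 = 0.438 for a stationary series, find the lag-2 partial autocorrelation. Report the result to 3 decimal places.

0.072

φ_{22} = (r_2 − r_1²) / (1 − r_1²)
r_1² = (-0.628)² = 0.394384
Numerator = 0.438 − 0.3944 = 0.0436; denominator = 1 − 0.3944 = 0.6056
φ_{22} = 0.0436 / 0.6056 = 0.072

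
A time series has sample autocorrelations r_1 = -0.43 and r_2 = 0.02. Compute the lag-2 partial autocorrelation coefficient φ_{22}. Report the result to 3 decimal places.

φ_{22} = (r_2 − r_1²) / (1 − r_1²)
r_1² = (-0.43)² = 0.1849
Numerator = 0.02 − 0.1849 = -0.1649; denominator = 1 − 0.1849 = 0.8151
φ_{22} = -0.1649 / 0.8151 = -0.202

-0.202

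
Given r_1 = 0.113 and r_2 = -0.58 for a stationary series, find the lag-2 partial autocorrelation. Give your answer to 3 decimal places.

-0.600

φ_{22} = (r_2 − r_1²) / (1 − r_1²)
r_1² = (0.113)² = 0.012769
Numerator = -0.58 − 0.0128 = -0.5928; denominator = 1 − 0.0128 = 0.9872
φ_{22} = -0.5928 / 0.9872 = -0.600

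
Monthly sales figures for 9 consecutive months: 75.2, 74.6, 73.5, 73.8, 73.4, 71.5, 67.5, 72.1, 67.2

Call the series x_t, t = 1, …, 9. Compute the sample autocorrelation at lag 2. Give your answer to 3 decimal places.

0.382

Mean x̄ = (75.2 + 74.6 + 73.5 + 73.8 + 73.4 + 71.5 + 67.5 + 72.1 + 67.2)/9 = 72.0889
Σ(x_t−x̄)(x_{t+2}−x̄) = (4.3901) + (4.2968) + (1.8501) + (-1.0077) + (-6.0165) + (-0.0065) + (22.4346) = 25.9409
Denominator Σ(x_t−x̄)² = 67.9289
r_2 = 25.9409 / 67.9289 = 0.382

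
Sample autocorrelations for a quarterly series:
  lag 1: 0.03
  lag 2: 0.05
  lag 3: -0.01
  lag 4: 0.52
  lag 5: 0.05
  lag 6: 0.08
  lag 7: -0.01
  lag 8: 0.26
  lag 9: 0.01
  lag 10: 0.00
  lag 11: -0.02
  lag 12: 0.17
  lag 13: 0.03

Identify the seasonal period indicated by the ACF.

The largest autocorrelation is r_4 = 0.52, with weaker echoes at lags 8 (0.26) and 12 (0.17); the remaining lags stay at or below 0.08.
The dominant spike at lag 4 indicates a seasonal period of 4.

4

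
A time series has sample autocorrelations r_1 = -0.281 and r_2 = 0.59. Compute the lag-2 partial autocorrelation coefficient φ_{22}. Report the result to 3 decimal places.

0.555

φ_{22} = (r_2 − r_1²) / (1 − r_1²)
r_1² = (-0.281)² = 0.078961
Numerator = 0.59 − 0.0790 = 0.5110; denominator = 1 − 0.0790 = 0.9210
φ_{22} = 0.5110 / 0.9210 = 0.555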